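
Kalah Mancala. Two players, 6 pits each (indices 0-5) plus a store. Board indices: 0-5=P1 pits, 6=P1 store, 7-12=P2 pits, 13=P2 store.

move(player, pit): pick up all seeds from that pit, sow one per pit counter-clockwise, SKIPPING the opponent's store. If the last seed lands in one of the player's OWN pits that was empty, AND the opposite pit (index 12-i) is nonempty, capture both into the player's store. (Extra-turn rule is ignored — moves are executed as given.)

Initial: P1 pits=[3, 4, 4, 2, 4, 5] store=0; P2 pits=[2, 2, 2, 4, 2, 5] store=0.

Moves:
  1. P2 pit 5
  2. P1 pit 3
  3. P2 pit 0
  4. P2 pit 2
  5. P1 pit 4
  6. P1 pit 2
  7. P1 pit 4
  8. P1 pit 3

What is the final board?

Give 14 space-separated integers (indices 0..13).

Answer: 0 5 0 0 0 9 8 2 0 1 5 3 0 6

Derivation:
Move 1: P2 pit5 -> P1=[4,5,5,3,4,5](0) P2=[2,2,2,4,2,0](1)
Move 2: P1 pit3 -> P1=[4,5,5,0,5,6](1) P2=[2,2,2,4,2,0](1)
Move 3: P2 pit0 -> P1=[4,5,5,0,5,6](1) P2=[0,3,3,4,2,0](1)
Move 4: P2 pit2 -> P1=[0,5,5,0,5,6](1) P2=[0,3,0,5,3,0](6)
Move 5: P1 pit4 -> P1=[0,5,5,0,0,7](2) P2=[1,4,1,5,3,0](6)
Move 6: P1 pit2 -> P1=[0,5,0,1,1,8](3) P2=[2,4,1,5,3,0](6)
Move 7: P1 pit4 -> P1=[0,5,0,1,0,9](3) P2=[2,4,1,5,3,0](6)
Move 8: P1 pit3 -> P1=[0,5,0,0,0,9](8) P2=[2,0,1,5,3,0](6)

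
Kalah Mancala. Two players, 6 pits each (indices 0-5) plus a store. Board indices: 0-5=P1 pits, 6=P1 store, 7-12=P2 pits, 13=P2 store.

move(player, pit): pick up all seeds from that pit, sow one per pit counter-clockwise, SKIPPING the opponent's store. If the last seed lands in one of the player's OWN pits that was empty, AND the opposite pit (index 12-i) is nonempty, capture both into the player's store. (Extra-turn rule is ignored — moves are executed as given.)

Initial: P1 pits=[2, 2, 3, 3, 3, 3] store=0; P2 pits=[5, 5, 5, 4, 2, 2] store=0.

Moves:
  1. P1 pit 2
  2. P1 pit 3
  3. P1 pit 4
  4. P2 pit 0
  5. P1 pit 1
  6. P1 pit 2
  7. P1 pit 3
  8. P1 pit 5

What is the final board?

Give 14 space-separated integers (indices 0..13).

Answer: 3 0 0 0 0 0 19 1 1 1 6 4 3 1

Derivation:
Move 1: P1 pit2 -> P1=[2,2,0,4,4,4](0) P2=[5,5,5,4,2,2](0)
Move 2: P1 pit3 -> P1=[2,2,0,0,5,5](1) P2=[6,5,5,4,2,2](0)
Move 3: P1 pit4 -> P1=[2,2,0,0,0,6](2) P2=[7,6,6,4,2,2](0)
Move 4: P2 pit0 -> P1=[3,2,0,0,0,6](2) P2=[0,7,7,5,3,3](1)
Move 5: P1 pit1 -> P1=[3,0,1,0,0,6](10) P2=[0,7,0,5,3,3](1)
Move 6: P1 pit2 -> P1=[3,0,0,1,0,6](10) P2=[0,7,0,5,3,3](1)
Move 7: P1 pit3 -> P1=[3,0,0,0,0,6](18) P2=[0,0,0,5,3,3](1)
Move 8: P1 pit5 -> P1=[3,0,0,0,0,0](19) P2=[1,1,1,6,4,3](1)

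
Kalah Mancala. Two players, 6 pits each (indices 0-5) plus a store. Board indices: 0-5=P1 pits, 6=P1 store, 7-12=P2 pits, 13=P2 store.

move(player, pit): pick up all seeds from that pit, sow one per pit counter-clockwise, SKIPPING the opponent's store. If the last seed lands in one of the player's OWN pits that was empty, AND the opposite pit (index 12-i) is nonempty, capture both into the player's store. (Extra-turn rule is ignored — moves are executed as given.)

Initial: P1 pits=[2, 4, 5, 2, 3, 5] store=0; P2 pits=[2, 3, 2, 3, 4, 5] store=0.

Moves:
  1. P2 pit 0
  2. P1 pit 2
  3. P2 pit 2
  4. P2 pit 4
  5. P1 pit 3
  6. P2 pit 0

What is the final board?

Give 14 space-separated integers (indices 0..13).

Move 1: P2 pit0 -> P1=[2,4,5,2,3,5](0) P2=[0,4,3,3,4,5](0)
Move 2: P1 pit2 -> P1=[2,4,0,3,4,6](1) P2=[1,4,3,3,4,5](0)
Move 3: P2 pit2 -> P1=[2,4,0,3,4,6](1) P2=[1,4,0,4,5,6](0)
Move 4: P2 pit4 -> P1=[3,5,1,3,4,6](1) P2=[1,4,0,4,0,7](1)
Move 5: P1 pit3 -> P1=[3,5,1,0,5,7](2) P2=[1,4,0,4,0,7](1)
Move 6: P2 pit0 -> P1=[3,5,1,0,5,7](2) P2=[0,5,0,4,0,7](1)

Answer: 3 5 1 0 5 7 2 0 5 0 4 0 7 1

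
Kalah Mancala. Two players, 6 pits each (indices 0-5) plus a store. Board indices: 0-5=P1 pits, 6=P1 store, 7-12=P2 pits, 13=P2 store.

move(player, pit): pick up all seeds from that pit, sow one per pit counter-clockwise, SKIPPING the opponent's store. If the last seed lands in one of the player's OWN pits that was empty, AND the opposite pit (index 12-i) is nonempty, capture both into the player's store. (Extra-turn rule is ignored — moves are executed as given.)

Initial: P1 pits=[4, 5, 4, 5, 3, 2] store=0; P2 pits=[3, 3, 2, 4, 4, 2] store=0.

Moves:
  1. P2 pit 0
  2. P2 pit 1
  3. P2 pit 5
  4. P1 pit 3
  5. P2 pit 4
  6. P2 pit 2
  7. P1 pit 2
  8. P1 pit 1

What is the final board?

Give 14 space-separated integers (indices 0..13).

Answer: 6 0 1 2 6 5 3 3 2 0 7 1 2 3

Derivation:
Move 1: P2 pit0 -> P1=[4,5,4,5,3,2](0) P2=[0,4,3,5,4,2](0)
Move 2: P2 pit1 -> P1=[4,5,4,5,3,2](0) P2=[0,0,4,6,5,3](0)
Move 3: P2 pit5 -> P1=[5,6,4,5,3,2](0) P2=[0,0,4,6,5,0](1)
Move 4: P1 pit3 -> P1=[5,6,4,0,4,3](1) P2=[1,1,4,6,5,0](1)
Move 5: P2 pit4 -> P1=[6,7,5,0,4,3](1) P2=[1,1,4,6,0,1](2)
Move 6: P2 pit2 -> P1=[6,7,5,0,4,3](1) P2=[1,1,0,7,1,2](3)
Move 7: P1 pit2 -> P1=[6,7,0,1,5,4](2) P2=[2,1,0,7,1,2](3)
Move 8: P1 pit1 -> P1=[6,0,1,2,6,5](3) P2=[3,2,0,7,1,2](3)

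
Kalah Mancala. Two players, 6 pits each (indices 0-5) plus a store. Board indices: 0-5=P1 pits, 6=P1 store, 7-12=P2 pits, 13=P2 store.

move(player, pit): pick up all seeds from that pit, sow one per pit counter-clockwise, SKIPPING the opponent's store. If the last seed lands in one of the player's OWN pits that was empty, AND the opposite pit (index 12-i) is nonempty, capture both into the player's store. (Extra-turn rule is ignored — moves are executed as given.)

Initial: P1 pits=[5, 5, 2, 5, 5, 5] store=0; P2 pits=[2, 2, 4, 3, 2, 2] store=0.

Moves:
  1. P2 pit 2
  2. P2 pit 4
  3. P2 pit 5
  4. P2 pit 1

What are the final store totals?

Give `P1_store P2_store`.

Answer: 0 3

Derivation:
Move 1: P2 pit2 -> P1=[5,5,2,5,5,5](0) P2=[2,2,0,4,3,3](1)
Move 2: P2 pit4 -> P1=[6,5,2,5,5,5](0) P2=[2,2,0,4,0,4](2)
Move 3: P2 pit5 -> P1=[7,6,3,5,5,5](0) P2=[2,2,0,4,0,0](3)
Move 4: P2 pit1 -> P1=[7,6,3,5,5,5](0) P2=[2,0,1,5,0,0](3)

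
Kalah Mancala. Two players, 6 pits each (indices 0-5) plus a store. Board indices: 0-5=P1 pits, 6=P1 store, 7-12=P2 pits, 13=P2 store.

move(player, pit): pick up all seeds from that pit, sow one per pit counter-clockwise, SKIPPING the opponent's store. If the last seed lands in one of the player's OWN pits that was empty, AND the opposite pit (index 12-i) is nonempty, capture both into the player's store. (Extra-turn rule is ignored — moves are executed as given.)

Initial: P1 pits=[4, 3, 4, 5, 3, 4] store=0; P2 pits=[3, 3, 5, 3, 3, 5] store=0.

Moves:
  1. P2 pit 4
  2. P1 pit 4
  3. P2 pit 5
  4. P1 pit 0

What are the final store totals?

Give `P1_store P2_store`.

Answer: 2 2

Derivation:
Move 1: P2 pit4 -> P1=[5,3,4,5,3,4](0) P2=[3,3,5,3,0,6](1)
Move 2: P1 pit4 -> P1=[5,3,4,5,0,5](1) P2=[4,3,5,3,0,6](1)
Move 3: P2 pit5 -> P1=[6,4,5,6,1,5](1) P2=[4,3,5,3,0,0](2)
Move 4: P1 pit0 -> P1=[0,5,6,7,2,6](2) P2=[4,3,5,3,0,0](2)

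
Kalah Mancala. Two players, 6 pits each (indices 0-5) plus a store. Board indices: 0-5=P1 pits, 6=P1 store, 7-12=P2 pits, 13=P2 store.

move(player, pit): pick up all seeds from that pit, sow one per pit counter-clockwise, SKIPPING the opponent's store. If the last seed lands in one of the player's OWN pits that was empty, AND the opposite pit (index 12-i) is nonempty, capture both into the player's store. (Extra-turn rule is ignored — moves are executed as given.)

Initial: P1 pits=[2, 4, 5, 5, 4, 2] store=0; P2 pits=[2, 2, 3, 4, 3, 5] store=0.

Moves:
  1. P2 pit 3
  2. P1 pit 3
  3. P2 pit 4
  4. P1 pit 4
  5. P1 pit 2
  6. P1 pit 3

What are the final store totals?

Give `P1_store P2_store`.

Move 1: P2 pit3 -> P1=[3,4,5,5,4,2](0) P2=[2,2,3,0,4,6](1)
Move 2: P1 pit3 -> P1=[3,4,5,0,5,3](1) P2=[3,3,3,0,4,6](1)
Move 3: P2 pit4 -> P1=[4,5,5,0,5,3](1) P2=[3,3,3,0,0,7](2)
Move 4: P1 pit4 -> P1=[4,5,5,0,0,4](2) P2=[4,4,4,0,0,7](2)
Move 5: P1 pit2 -> P1=[4,5,0,1,1,5](3) P2=[5,4,4,0,0,7](2)
Move 6: P1 pit3 -> P1=[4,5,0,0,2,5](3) P2=[5,4,4,0,0,7](2)

Answer: 3 2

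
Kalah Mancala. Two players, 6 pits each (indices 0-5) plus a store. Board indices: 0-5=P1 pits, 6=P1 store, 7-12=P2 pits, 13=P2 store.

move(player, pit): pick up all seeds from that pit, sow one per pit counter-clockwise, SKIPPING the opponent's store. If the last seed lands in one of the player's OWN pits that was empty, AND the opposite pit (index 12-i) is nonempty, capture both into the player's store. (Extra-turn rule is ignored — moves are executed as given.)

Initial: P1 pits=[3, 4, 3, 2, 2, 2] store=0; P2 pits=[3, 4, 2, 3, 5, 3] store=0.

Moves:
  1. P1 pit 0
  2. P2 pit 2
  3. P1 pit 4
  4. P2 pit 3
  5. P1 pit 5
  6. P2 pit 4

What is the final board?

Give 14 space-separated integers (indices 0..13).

Move 1: P1 pit0 -> P1=[0,5,4,3,2,2](0) P2=[3,4,2,3,5,3](0)
Move 2: P2 pit2 -> P1=[0,5,4,3,2,2](0) P2=[3,4,0,4,6,3](0)
Move 3: P1 pit4 -> P1=[0,5,4,3,0,3](1) P2=[3,4,0,4,6,3](0)
Move 4: P2 pit3 -> P1=[1,5,4,3,0,3](1) P2=[3,4,0,0,7,4](1)
Move 5: P1 pit5 -> P1=[1,5,4,3,0,0](2) P2=[4,5,0,0,7,4](1)
Move 6: P2 pit4 -> P1=[2,6,5,4,1,0](2) P2=[4,5,0,0,0,5](2)

Answer: 2 6 5 4 1 0 2 4 5 0 0 0 5 2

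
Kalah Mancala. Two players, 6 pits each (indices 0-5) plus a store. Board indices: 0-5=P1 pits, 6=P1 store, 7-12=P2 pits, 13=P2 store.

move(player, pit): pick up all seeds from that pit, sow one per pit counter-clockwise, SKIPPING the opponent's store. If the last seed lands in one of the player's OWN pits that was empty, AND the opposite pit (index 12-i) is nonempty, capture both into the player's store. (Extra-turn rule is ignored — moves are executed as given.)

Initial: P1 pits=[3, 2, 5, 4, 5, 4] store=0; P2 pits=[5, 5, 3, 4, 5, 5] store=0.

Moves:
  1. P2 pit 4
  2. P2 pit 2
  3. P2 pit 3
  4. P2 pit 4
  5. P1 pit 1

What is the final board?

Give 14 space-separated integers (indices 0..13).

Move 1: P2 pit4 -> P1=[4,3,6,4,5,4](0) P2=[5,5,3,4,0,6](1)
Move 2: P2 pit2 -> P1=[4,3,6,4,5,4](0) P2=[5,5,0,5,1,7](1)
Move 3: P2 pit3 -> P1=[5,4,6,4,5,4](0) P2=[5,5,0,0,2,8](2)
Move 4: P2 pit4 -> P1=[5,4,6,4,5,4](0) P2=[5,5,0,0,0,9](3)
Move 5: P1 pit1 -> P1=[5,0,7,5,6,5](0) P2=[5,5,0,0,0,9](3)

Answer: 5 0 7 5 6 5 0 5 5 0 0 0 9 3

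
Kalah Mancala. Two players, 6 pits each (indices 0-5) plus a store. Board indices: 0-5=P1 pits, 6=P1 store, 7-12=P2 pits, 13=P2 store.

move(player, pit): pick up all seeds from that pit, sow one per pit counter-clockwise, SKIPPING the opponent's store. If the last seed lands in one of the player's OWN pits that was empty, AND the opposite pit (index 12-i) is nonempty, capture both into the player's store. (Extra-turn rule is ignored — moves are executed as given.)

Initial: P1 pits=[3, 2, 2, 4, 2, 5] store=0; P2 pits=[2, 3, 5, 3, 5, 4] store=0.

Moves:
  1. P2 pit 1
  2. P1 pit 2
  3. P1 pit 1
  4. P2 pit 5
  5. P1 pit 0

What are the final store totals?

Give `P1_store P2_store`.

Answer: 0 1

Derivation:
Move 1: P2 pit1 -> P1=[3,2,2,4,2,5](0) P2=[2,0,6,4,6,4](0)
Move 2: P1 pit2 -> P1=[3,2,0,5,3,5](0) P2=[2,0,6,4,6,4](0)
Move 3: P1 pit1 -> P1=[3,0,1,6,3,5](0) P2=[2,0,6,4,6,4](0)
Move 4: P2 pit5 -> P1=[4,1,2,6,3,5](0) P2=[2,0,6,4,6,0](1)
Move 5: P1 pit0 -> P1=[0,2,3,7,4,5](0) P2=[2,0,6,4,6,0](1)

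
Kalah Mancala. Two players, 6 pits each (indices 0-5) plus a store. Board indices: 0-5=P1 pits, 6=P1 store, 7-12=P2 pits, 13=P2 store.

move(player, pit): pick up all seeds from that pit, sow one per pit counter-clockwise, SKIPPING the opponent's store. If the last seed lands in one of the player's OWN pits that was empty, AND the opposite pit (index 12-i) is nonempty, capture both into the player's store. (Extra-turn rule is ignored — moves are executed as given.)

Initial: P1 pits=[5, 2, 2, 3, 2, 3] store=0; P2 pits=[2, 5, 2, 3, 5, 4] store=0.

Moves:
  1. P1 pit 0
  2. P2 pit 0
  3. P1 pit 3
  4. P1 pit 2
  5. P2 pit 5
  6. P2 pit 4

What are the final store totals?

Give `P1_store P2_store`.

Answer: 1 2

Derivation:
Move 1: P1 pit0 -> P1=[0,3,3,4,3,4](0) P2=[2,5,2,3,5,4](0)
Move 2: P2 pit0 -> P1=[0,3,3,4,3,4](0) P2=[0,6,3,3,5,4](0)
Move 3: P1 pit3 -> P1=[0,3,3,0,4,5](1) P2=[1,6,3,3,5,4](0)
Move 4: P1 pit2 -> P1=[0,3,0,1,5,6](1) P2=[1,6,3,3,5,4](0)
Move 5: P2 pit5 -> P1=[1,4,1,1,5,6](1) P2=[1,6,3,3,5,0](1)
Move 6: P2 pit4 -> P1=[2,5,2,1,5,6](1) P2=[1,6,3,3,0,1](2)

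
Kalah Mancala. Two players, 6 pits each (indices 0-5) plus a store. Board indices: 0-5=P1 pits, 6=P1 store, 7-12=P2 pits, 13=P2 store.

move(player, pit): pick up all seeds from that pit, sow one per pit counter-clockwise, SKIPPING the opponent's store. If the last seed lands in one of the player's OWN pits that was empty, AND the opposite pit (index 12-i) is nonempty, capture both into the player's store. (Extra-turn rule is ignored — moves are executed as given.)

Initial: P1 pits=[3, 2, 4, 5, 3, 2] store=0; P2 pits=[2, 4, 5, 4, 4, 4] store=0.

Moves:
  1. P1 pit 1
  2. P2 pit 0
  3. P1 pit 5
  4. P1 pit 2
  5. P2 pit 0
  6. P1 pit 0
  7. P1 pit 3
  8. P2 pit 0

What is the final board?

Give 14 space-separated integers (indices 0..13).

Move 1: P1 pit1 -> P1=[3,0,5,6,3,2](0) P2=[2,4,5,4,4,4](0)
Move 2: P2 pit0 -> P1=[3,0,5,6,3,2](0) P2=[0,5,6,4,4,4](0)
Move 3: P1 pit5 -> P1=[3,0,5,6,3,0](1) P2=[1,5,6,4,4,4](0)
Move 4: P1 pit2 -> P1=[3,0,0,7,4,1](2) P2=[2,5,6,4,4,4](0)
Move 5: P2 pit0 -> P1=[3,0,0,7,4,1](2) P2=[0,6,7,4,4,4](0)
Move 6: P1 pit0 -> P1=[0,1,1,8,4,1](2) P2=[0,6,7,4,4,4](0)
Move 7: P1 pit3 -> P1=[0,1,1,0,5,2](3) P2=[1,7,8,5,5,4](0)
Move 8: P2 pit0 -> P1=[0,1,1,0,5,2](3) P2=[0,8,8,5,5,4](0)

Answer: 0 1 1 0 5 2 3 0 8 8 5 5 4 0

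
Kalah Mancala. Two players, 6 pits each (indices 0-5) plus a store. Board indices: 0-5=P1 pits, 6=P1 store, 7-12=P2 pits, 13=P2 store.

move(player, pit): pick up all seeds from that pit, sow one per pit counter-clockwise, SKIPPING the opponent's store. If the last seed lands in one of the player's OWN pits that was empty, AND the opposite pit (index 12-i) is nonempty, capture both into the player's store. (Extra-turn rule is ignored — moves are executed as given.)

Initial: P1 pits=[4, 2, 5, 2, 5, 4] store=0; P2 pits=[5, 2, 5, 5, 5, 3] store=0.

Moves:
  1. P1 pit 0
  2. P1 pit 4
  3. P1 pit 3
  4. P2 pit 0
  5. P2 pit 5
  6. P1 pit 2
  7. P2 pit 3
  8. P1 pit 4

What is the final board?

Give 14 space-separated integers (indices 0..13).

Move 1: P1 pit0 -> P1=[0,3,6,3,6,4](0) P2=[5,2,5,5,5,3](0)
Move 2: P1 pit4 -> P1=[0,3,6,3,0,5](1) P2=[6,3,6,6,5,3](0)
Move 3: P1 pit3 -> P1=[0,3,6,0,1,6](2) P2=[6,3,6,6,5,3](0)
Move 4: P2 pit0 -> P1=[0,3,6,0,1,6](2) P2=[0,4,7,7,6,4](1)
Move 5: P2 pit5 -> P1=[1,4,7,0,1,6](2) P2=[0,4,7,7,6,0](2)
Move 6: P1 pit2 -> P1=[1,4,0,1,2,7](3) P2=[1,5,8,7,6,0](2)
Move 7: P2 pit3 -> P1=[2,5,1,2,2,7](3) P2=[1,5,8,0,7,1](3)
Move 8: P1 pit4 -> P1=[2,5,1,2,0,8](4) P2=[1,5,8,0,7,1](3)

Answer: 2 5 1 2 0 8 4 1 5 8 0 7 1 3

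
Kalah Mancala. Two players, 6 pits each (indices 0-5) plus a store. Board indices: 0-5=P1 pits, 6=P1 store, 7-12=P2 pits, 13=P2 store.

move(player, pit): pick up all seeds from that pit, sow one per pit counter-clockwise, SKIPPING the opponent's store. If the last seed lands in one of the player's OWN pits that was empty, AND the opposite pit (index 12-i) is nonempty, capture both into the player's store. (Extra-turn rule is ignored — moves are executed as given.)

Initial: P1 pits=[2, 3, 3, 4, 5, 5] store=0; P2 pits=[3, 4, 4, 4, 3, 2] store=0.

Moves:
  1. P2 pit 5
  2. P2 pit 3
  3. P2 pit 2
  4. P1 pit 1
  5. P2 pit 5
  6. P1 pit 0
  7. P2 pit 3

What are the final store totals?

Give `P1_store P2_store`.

Move 1: P2 pit5 -> P1=[3,3,3,4,5,5](0) P2=[3,4,4,4,3,0](1)
Move 2: P2 pit3 -> P1=[4,3,3,4,5,5](0) P2=[3,4,4,0,4,1](2)
Move 3: P2 pit2 -> P1=[4,3,3,4,5,5](0) P2=[3,4,0,1,5,2](3)
Move 4: P1 pit1 -> P1=[4,0,4,5,6,5](0) P2=[3,4,0,1,5,2](3)
Move 5: P2 pit5 -> P1=[5,0,4,5,6,5](0) P2=[3,4,0,1,5,0](4)
Move 6: P1 pit0 -> P1=[0,1,5,6,7,6](0) P2=[3,4,0,1,5,0](4)
Move 7: P2 pit3 -> P1=[0,1,5,6,7,6](0) P2=[3,4,0,0,6,0](4)

Answer: 0 4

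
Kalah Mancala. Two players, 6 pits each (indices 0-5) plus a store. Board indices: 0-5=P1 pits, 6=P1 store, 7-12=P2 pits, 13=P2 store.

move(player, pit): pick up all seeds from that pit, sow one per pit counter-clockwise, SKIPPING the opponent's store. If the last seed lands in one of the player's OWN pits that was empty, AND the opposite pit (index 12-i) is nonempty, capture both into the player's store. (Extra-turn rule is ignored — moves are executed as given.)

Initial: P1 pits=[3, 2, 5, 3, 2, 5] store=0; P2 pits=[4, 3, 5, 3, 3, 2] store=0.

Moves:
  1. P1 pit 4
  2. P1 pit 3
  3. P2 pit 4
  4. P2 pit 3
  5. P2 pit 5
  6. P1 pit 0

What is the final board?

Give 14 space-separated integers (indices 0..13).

Move 1: P1 pit4 -> P1=[3,2,5,3,0,6](1) P2=[4,3,5,3,3,2](0)
Move 2: P1 pit3 -> P1=[3,2,5,0,1,7](2) P2=[4,3,5,3,3,2](0)
Move 3: P2 pit4 -> P1=[4,2,5,0,1,7](2) P2=[4,3,5,3,0,3](1)
Move 4: P2 pit3 -> P1=[4,2,5,0,1,7](2) P2=[4,3,5,0,1,4](2)
Move 5: P2 pit5 -> P1=[5,3,6,0,1,7](2) P2=[4,3,5,0,1,0](3)
Move 6: P1 pit0 -> P1=[0,4,7,1,2,8](2) P2=[4,3,5,0,1,0](3)

Answer: 0 4 7 1 2 8 2 4 3 5 0 1 0 3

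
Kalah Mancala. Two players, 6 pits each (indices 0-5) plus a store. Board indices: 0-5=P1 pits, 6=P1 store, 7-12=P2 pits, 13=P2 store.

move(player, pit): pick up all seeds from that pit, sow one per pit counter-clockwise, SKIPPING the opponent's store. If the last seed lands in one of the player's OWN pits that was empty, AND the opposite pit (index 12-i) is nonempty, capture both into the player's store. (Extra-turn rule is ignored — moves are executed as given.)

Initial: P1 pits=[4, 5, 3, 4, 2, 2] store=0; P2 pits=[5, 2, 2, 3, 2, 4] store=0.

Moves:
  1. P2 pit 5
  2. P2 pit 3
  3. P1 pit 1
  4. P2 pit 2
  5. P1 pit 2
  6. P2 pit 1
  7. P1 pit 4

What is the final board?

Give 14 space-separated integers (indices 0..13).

Move 1: P2 pit5 -> P1=[5,6,4,4,2,2](0) P2=[5,2,2,3,2,0](1)
Move 2: P2 pit3 -> P1=[5,6,4,4,2,2](0) P2=[5,2,2,0,3,1](2)
Move 3: P1 pit1 -> P1=[5,0,5,5,3,3](1) P2=[6,2,2,0,3,1](2)
Move 4: P2 pit2 -> P1=[5,0,5,5,3,3](1) P2=[6,2,0,1,4,1](2)
Move 5: P1 pit2 -> P1=[5,0,0,6,4,4](2) P2=[7,2,0,1,4,1](2)
Move 6: P2 pit1 -> P1=[5,0,0,6,4,4](2) P2=[7,0,1,2,4,1](2)
Move 7: P1 pit4 -> P1=[5,0,0,6,0,5](3) P2=[8,1,1,2,4,1](2)

Answer: 5 0 0 6 0 5 3 8 1 1 2 4 1 2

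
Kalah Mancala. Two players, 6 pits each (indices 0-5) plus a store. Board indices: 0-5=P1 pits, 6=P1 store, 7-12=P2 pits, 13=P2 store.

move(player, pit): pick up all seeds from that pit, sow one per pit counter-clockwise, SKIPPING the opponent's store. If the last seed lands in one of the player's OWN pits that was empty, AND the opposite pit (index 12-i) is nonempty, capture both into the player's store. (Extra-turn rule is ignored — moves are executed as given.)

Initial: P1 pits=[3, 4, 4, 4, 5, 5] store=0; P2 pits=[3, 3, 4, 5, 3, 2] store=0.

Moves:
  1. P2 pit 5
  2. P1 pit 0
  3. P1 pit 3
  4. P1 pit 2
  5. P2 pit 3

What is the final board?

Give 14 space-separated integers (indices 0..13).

Answer: 1 6 0 1 8 7 2 5 4 4 0 4 1 2

Derivation:
Move 1: P2 pit5 -> P1=[4,4,4,4,5,5](0) P2=[3,3,4,5,3,0](1)
Move 2: P1 pit0 -> P1=[0,5,5,5,6,5](0) P2=[3,3,4,5,3,0](1)
Move 3: P1 pit3 -> P1=[0,5,5,0,7,6](1) P2=[4,4,4,5,3,0](1)
Move 4: P1 pit2 -> P1=[0,5,0,1,8,7](2) P2=[5,4,4,5,3,0](1)
Move 5: P2 pit3 -> P1=[1,6,0,1,8,7](2) P2=[5,4,4,0,4,1](2)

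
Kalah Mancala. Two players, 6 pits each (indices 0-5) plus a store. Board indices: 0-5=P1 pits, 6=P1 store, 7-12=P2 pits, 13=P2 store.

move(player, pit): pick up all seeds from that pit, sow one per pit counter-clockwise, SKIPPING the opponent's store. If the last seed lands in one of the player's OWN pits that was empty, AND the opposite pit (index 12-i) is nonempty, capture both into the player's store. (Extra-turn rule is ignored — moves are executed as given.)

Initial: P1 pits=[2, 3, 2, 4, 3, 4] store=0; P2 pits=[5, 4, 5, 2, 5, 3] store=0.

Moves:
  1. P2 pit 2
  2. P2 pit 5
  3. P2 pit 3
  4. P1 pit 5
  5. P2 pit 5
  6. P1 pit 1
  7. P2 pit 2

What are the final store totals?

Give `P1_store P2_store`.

Move 1: P2 pit2 -> P1=[3,3,2,4,3,4](0) P2=[5,4,0,3,6,4](1)
Move 2: P2 pit5 -> P1=[4,4,3,4,3,4](0) P2=[5,4,0,3,6,0](2)
Move 3: P2 pit3 -> P1=[4,4,3,4,3,4](0) P2=[5,4,0,0,7,1](3)
Move 4: P1 pit5 -> P1=[4,4,3,4,3,0](1) P2=[6,5,1,0,7,1](3)
Move 5: P2 pit5 -> P1=[4,4,3,4,3,0](1) P2=[6,5,1,0,7,0](4)
Move 6: P1 pit1 -> P1=[4,0,4,5,4,0](8) P2=[0,5,1,0,7,0](4)
Move 7: P2 pit2 -> P1=[4,0,0,5,4,0](8) P2=[0,5,0,0,7,0](9)

Answer: 8 9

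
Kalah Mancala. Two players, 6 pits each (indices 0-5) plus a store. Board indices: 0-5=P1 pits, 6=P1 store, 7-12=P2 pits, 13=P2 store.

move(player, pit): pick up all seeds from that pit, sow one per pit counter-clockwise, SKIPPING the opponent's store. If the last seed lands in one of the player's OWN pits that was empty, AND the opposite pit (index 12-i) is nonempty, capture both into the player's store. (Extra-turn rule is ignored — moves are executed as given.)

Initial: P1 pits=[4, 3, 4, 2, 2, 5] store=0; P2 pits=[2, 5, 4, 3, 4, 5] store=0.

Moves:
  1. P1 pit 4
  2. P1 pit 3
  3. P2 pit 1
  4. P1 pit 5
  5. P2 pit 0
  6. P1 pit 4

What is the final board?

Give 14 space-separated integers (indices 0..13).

Move 1: P1 pit4 -> P1=[4,3,4,2,0,6](1) P2=[2,5,4,3,4,5](0)
Move 2: P1 pit3 -> P1=[4,3,4,0,1,7](1) P2=[2,5,4,3,4,5](0)
Move 3: P2 pit1 -> P1=[4,3,4,0,1,7](1) P2=[2,0,5,4,5,6](1)
Move 4: P1 pit5 -> P1=[4,3,4,0,1,0](2) P2=[3,1,6,5,6,7](1)
Move 5: P2 pit0 -> P1=[4,3,4,0,1,0](2) P2=[0,2,7,6,6,7](1)
Move 6: P1 pit4 -> P1=[4,3,4,0,0,1](2) P2=[0,2,7,6,6,7](1)

Answer: 4 3 4 0 0 1 2 0 2 7 6 6 7 1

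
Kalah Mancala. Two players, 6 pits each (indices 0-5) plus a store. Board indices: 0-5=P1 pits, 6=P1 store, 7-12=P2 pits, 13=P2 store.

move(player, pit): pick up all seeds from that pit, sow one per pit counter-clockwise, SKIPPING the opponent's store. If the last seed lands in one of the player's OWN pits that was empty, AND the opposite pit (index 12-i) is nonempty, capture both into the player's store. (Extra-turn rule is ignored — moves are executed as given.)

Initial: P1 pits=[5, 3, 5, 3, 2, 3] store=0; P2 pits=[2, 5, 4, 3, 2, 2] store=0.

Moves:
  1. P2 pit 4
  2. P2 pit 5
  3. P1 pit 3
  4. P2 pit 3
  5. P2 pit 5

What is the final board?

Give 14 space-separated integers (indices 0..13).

Move 1: P2 pit4 -> P1=[5,3,5,3,2,3](0) P2=[2,5,4,3,0,3](1)
Move 2: P2 pit5 -> P1=[6,4,5,3,2,3](0) P2=[2,5,4,3,0,0](2)
Move 3: P1 pit3 -> P1=[6,4,5,0,3,4](1) P2=[2,5,4,3,0,0](2)
Move 4: P2 pit3 -> P1=[6,4,5,0,3,4](1) P2=[2,5,4,0,1,1](3)
Move 5: P2 pit5 -> P1=[6,4,5,0,3,4](1) P2=[2,5,4,0,1,0](4)

Answer: 6 4 5 0 3 4 1 2 5 4 0 1 0 4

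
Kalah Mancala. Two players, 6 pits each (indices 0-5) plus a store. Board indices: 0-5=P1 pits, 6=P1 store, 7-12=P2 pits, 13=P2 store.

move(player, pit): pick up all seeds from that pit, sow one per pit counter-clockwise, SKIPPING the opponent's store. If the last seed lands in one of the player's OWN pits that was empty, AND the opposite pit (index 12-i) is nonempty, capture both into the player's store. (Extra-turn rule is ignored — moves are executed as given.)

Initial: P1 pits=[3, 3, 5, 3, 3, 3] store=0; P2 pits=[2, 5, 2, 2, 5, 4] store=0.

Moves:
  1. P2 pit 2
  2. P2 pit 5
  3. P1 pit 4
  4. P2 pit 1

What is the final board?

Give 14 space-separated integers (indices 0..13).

Move 1: P2 pit2 -> P1=[3,3,5,3,3,3](0) P2=[2,5,0,3,6,4](0)
Move 2: P2 pit5 -> P1=[4,4,6,3,3,3](0) P2=[2,5,0,3,6,0](1)
Move 3: P1 pit4 -> P1=[4,4,6,3,0,4](1) P2=[3,5,0,3,6,0](1)
Move 4: P2 pit1 -> P1=[4,4,6,3,0,4](1) P2=[3,0,1,4,7,1](2)

Answer: 4 4 6 3 0 4 1 3 0 1 4 7 1 2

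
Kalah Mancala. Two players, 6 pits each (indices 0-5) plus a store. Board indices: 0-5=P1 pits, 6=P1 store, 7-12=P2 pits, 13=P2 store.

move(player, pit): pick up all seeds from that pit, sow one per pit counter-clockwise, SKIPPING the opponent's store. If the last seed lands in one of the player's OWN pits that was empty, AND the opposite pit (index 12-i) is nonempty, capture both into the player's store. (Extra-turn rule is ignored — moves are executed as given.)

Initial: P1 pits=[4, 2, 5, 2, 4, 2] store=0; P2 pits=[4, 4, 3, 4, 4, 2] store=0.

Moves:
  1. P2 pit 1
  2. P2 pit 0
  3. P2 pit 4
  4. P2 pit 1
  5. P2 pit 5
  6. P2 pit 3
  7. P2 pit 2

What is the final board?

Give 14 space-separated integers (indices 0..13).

Move 1: P2 pit1 -> P1=[4,2,5,2,4,2](0) P2=[4,0,4,5,5,3](0)
Move 2: P2 pit0 -> P1=[4,2,5,2,4,2](0) P2=[0,1,5,6,6,3](0)
Move 3: P2 pit4 -> P1=[5,3,6,3,4,2](0) P2=[0,1,5,6,0,4](1)
Move 4: P2 pit1 -> P1=[5,3,6,3,4,2](0) P2=[0,0,6,6,0,4](1)
Move 5: P2 pit5 -> P1=[6,4,7,3,4,2](0) P2=[0,0,6,6,0,0](2)
Move 6: P2 pit3 -> P1=[7,5,8,3,4,2](0) P2=[0,0,6,0,1,1](3)
Move 7: P2 pit2 -> P1=[8,6,8,3,4,2](0) P2=[0,0,0,1,2,2](4)

Answer: 8 6 8 3 4 2 0 0 0 0 1 2 2 4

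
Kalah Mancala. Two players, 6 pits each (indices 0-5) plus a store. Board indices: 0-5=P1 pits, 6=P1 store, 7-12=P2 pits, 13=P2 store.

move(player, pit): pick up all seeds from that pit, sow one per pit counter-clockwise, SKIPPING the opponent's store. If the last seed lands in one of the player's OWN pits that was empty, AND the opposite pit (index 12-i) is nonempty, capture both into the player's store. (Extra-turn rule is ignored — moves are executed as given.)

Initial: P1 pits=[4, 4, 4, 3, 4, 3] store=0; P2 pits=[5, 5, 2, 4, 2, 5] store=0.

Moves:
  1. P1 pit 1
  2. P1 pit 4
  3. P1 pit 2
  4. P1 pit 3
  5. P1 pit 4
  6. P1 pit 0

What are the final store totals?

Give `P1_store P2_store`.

Answer: 12 0

Derivation:
Move 1: P1 pit1 -> P1=[4,0,5,4,5,4](0) P2=[5,5,2,4,2,5](0)
Move 2: P1 pit4 -> P1=[4,0,5,4,0,5](1) P2=[6,6,3,4,2,5](0)
Move 3: P1 pit2 -> P1=[4,0,0,5,1,6](2) P2=[7,6,3,4,2,5](0)
Move 4: P1 pit3 -> P1=[4,0,0,0,2,7](3) P2=[8,7,3,4,2,5](0)
Move 5: P1 pit4 -> P1=[4,0,0,0,0,8](4) P2=[8,7,3,4,2,5](0)
Move 6: P1 pit0 -> P1=[0,1,1,1,0,8](12) P2=[8,0,3,4,2,5](0)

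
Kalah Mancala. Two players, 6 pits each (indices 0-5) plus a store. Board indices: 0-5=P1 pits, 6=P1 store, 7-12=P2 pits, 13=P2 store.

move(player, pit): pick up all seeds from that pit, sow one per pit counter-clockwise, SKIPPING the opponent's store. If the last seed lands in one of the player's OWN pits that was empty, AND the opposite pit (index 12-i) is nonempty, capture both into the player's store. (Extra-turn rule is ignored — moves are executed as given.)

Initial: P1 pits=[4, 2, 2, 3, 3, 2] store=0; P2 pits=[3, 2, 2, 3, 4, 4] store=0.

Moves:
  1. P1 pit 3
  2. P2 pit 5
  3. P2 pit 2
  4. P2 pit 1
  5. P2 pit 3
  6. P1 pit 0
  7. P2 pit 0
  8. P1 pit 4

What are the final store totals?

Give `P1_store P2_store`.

Answer: 3 7

Derivation:
Move 1: P1 pit3 -> P1=[4,2,2,0,4,3](1) P2=[3,2,2,3,4,4](0)
Move 2: P2 pit5 -> P1=[5,3,3,0,4,3](1) P2=[3,2,2,3,4,0](1)
Move 3: P2 pit2 -> P1=[5,3,3,0,4,3](1) P2=[3,2,0,4,5,0](1)
Move 4: P2 pit1 -> P1=[5,3,3,0,4,3](1) P2=[3,0,1,5,5,0](1)
Move 5: P2 pit3 -> P1=[6,4,3,0,4,3](1) P2=[3,0,1,0,6,1](2)
Move 6: P1 pit0 -> P1=[0,5,4,1,5,4](2) P2=[3,0,1,0,6,1](2)
Move 7: P2 pit0 -> P1=[0,5,0,1,5,4](2) P2=[0,1,2,0,6,1](7)
Move 8: P1 pit4 -> P1=[0,5,0,1,0,5](3) P2=[1,2,3,0,6,1](7)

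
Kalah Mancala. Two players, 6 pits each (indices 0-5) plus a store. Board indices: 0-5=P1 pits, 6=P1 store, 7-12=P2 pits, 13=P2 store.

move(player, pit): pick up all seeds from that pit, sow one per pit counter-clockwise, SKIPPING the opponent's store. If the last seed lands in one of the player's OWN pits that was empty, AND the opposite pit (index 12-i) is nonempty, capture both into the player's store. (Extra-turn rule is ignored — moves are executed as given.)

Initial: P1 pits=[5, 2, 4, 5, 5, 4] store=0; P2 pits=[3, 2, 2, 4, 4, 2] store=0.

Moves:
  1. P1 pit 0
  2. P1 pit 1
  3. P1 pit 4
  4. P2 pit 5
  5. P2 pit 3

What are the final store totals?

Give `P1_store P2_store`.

Move 1: P1 pit0 -> P1=[0,3,5,6,6,5](0) P2=[3,2,2,4,4,2](0)
Move 2: P1 pit1 -> P1=[0,0,6,7,7,5](0) P2=[3,2,2,4,4,2](0)
Move 3: P1 pit4 -> P1=[0,0,6,7,0,6](1) P2=[4,3,3,5,5,2](0)
Move 4: P2 pit5 -> P1=[1,0,6,7,0,6](1) P2=[4,3,3,5,5,0](1)
Move 5: P2 pit3 -> P1=[2,1,6,7,0,6](1) P2=[4,3,3,0,6,1](2)

Answer: 1 2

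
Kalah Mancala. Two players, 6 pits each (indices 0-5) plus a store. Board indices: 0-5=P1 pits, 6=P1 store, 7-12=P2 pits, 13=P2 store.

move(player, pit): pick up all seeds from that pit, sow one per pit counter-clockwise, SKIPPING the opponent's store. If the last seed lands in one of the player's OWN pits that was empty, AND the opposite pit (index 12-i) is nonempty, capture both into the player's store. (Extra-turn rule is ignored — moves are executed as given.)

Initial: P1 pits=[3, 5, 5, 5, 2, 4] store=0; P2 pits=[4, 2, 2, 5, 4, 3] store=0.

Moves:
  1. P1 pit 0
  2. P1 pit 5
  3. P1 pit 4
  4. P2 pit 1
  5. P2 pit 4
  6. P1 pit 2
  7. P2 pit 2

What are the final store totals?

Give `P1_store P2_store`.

Answer: 3 2

Derivation:
Move 1: P1 pit0 -> P1=[0,6,6,6,2,4](0) P2=[4,2,2,5,4,3](0)
Move 2: P1 pit5 -> P1=[0,6,6,6,2,0](1) P2=[5,3,3,5,4,3](0)
Move 3: P1 pit4 -> P1=[0,6,6,6,0,1](2) P2=[5,3,3,5,4,3](0)
Move 4: P2 pit1 -> P1=[0,6,6,6,0,1](2) P2=[5,0,4,6,5,3](0)
Move 5: P2 pit4 -> P1=[1,7,7,6,0,1](2) P2=[5,0,4,6,0,4](1)
Move 6: P1 pit2 -> P1=[1,7,0,7,1,2](3) P2=[6,1,5,6,0,4](1)
Move 7: P2 pit2 -> P1=[2,7,0,7,1,2](3) P2=[6,1,0,7,1,5](2)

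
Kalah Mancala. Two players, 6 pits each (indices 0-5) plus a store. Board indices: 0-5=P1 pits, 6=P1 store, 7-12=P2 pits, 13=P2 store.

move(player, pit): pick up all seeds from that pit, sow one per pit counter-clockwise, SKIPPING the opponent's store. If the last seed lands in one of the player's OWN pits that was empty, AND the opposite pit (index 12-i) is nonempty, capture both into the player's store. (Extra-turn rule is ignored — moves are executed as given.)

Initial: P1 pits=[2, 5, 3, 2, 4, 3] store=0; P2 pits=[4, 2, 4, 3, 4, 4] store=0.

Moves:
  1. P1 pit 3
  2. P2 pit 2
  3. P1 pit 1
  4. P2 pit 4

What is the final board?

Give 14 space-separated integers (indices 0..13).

Answer: 3 1 5 1 6 5 1 4 2 0 4 0 6 2

Derivation:
Move 1: P1 pit3 -> P1=[2,5,3,0,5,4](0) P2=[4,2,4,3,4,4](0)
Move 2: P2 pit2 -> P1=[2,5,3,0,5,4](0) P2=[4,2,0,4,5,5](1)
Move 3: P1 pit1 -> P1=[2,0,4,1,6,5](1) P2=[4,2,0,4,5,5](1)
Move 4: P2 pit4 -> P1=[3,1,5,1,6,5](1) P2=[4,2,0,4,0,6](2)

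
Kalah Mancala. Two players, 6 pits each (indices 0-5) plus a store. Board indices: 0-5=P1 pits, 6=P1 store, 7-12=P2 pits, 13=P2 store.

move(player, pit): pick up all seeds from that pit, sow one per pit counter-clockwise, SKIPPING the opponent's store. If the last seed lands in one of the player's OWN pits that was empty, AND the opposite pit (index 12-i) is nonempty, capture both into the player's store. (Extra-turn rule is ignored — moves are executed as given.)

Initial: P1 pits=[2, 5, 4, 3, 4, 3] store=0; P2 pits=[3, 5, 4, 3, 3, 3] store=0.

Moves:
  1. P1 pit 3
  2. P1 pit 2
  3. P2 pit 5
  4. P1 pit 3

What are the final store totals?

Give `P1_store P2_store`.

Move 1: P1 pit3 -> P1=[2,5,4,0,5,4](1) P2=[3,5,4,3,3,3](0)
Move 2: P1 pit2 -> P1=[2,5,0,1,6,5](2) P2=[3,5,4,3,3,3](0)
Move 3: P2 pit5 -> P1=[3,6,0,1,6,5](2) P2=[3,5,4,3,3,0](1)
Move 4: P1 pit3 -> P1=[3,6,0,0,7,5](2) P2=[3,5,4,3,3,0](1)

Answer: 2 1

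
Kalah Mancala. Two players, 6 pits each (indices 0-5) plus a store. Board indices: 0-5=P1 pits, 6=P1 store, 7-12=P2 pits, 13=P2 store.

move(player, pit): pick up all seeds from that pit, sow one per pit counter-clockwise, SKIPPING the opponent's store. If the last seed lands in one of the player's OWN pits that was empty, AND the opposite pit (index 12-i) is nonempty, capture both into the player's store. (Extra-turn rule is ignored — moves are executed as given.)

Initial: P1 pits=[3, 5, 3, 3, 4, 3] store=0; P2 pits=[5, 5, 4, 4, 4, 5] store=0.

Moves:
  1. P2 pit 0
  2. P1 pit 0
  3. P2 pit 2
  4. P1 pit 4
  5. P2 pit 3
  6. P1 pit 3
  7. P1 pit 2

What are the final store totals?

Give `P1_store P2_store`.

Move 1: P2 pit0 -> P1=[3,5,3,3,4,3](0) P2=[0,6,5,5,5,6](0)
Move 2: P1 pit0 -> P1=[0,6,4,4,4,3](0) P2=[0,6,5,5,5,6](0)
Move 3: P2 pit2 -> P1=[1,6,4,4,4,3](0) P2=[0,6,0,6,6,7](1)
Move 4: P1 pit4 -> P1=[1,6,4,4,0,4](1) P2=[1,7,0,6,6,7](1)
Move 5: P2 pit3 -> P1=[2,7,5,4,0,4](1) P2=[1,7,0,0,7,8](2)
Move 6: P1 pit3 -> P1=[2,7,5,0,1,5](2) P2=[2,7,0,0,7,8](2)
Move 7: P1 pit2 -> P1=[2,7,0,1,2,6](3) P2=[3,7,0,0,7,8](2)

Answer: 3 2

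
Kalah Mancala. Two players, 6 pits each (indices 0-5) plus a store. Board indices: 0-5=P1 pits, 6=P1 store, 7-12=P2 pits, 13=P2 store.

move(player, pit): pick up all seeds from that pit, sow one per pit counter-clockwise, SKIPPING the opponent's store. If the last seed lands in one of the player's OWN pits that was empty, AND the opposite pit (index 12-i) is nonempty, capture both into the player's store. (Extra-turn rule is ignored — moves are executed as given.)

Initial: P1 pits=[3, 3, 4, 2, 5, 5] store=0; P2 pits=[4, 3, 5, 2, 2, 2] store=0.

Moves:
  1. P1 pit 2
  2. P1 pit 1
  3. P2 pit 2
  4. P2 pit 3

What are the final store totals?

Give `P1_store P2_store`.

Answer: 1 2

Derivation:
Move 1: P1 pit2 -> P1=[3,3,0,3,6,6](1) P2=[4,3,5,2,2,2](0)
Move 2: P1 pit1 -> P1=[3,0,1,4,7,6](1) P2=[4,3,5,2,2,2](0)
Move 3: P2 pit2 -> P1=[4,0,1,4,7,6](1) P2=[4,3,0,3,3,3](1)
Move 4: P2 pit3 -> P1=[4,0,1,4,7,6](1) P2=[4,3,0,0,4,4](2)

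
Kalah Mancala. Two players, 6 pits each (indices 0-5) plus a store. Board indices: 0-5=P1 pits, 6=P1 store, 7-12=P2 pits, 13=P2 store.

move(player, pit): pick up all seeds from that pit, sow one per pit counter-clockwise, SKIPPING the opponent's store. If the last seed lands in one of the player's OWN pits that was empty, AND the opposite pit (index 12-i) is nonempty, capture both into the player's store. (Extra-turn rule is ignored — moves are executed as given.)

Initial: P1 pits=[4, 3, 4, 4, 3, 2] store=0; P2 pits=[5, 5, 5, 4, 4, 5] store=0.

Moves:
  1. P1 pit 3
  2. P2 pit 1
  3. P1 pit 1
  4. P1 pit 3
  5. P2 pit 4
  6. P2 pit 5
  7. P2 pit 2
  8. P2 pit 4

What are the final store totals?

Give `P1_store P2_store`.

Answer: 1 4

Derivation:
Move 1: P1 pit3 -> P1=[4,3,4,0,4,3](1) P2=[6,5,5,4,4,5](0)
Move 2: P2 pit1 -> P1=[4,3,4,0,4,3](1) P2=[6,0,6,5,5,6](1)
Move 3: P1 pit1 -> P1=[4,0,5,1,5,3](1) P2=[6,0,6,5,5,6](1)
Move 4: P1 pit3 -> P1=[4,0,5,0,6,3](1) P2=[6,0,6,5,5,6](1)
Move 5: P2 pit4 -> P1=[5,1,6,0,6,3](1) P2=[6,0,6,5,0,7](2)
Move 6: P2 pit5 -> P1=[6,2,7,1,7,4](1) P2=[6,0,6,5,0,0](3)
Move 7: P2 pit2 -> P1=[7,3,7,1,7,4](1) P2=[6,0,0,6,1,1](4)
Move 8: P2 pit4 -> P1=[7,3,7,1,7,4](1) P2=[6,0,0,6,0,2](4)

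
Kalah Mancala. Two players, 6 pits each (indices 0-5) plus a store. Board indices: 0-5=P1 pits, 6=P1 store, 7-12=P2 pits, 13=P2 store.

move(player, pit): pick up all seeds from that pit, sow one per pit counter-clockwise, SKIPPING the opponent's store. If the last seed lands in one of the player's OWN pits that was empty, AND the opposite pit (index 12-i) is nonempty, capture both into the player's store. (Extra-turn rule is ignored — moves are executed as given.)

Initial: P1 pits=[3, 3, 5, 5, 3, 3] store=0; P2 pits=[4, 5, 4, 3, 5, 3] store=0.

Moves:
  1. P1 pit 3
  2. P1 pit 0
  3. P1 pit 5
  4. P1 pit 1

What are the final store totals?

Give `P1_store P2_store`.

Move 1: P1 pit3 -> P1=[3,3,5,0,4,4](1) P2=[5,6,4,3,5,3](0)
Move 2: P1 pit0 -> P1=[0,4,6,0,4,4](6) P2=[5,6,0,3,5,3](0)
Move 3: P1 pit5 -> P1=[0,4,6,0,4,0](7) P2=[6,7,1,3,5,3](0)
Move 4: P1 pit1 -> P1=[0,0,7,1,5,0](14) P2=[0,7,1,3,5,3](0)

Answer: 14 0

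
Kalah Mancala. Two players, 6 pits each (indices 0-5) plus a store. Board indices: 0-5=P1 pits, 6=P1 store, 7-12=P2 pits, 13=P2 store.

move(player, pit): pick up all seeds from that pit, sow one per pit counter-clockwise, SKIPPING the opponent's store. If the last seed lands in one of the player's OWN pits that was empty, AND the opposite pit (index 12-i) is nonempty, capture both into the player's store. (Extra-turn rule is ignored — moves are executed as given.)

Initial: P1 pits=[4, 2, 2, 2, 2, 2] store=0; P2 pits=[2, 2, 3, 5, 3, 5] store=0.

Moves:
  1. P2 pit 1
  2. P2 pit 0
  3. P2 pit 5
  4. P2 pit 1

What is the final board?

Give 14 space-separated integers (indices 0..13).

Answer: 5 3 3 3 2 2 0 0 0 6 6 3 0 1

Derivation:
Move 1: P2 pit1 -> P1=[4,2,2,2,2,2](0) P2=[2,0,4,6,3,5](0)
Move 2: P2 pit0 -> P1=[4,2,2,2,2,2](0) P2=[0,1,5,6,3,5](0)
Move 3: P2 pit5 -> P1=[5,3,3,3,2,2](0) P2=[0,1,5,6,3,0](1)
Move 4: P2 pit1 -> P1=[5,3,3,3,2,2](0) P2=[0,0,6,6,3,0](1)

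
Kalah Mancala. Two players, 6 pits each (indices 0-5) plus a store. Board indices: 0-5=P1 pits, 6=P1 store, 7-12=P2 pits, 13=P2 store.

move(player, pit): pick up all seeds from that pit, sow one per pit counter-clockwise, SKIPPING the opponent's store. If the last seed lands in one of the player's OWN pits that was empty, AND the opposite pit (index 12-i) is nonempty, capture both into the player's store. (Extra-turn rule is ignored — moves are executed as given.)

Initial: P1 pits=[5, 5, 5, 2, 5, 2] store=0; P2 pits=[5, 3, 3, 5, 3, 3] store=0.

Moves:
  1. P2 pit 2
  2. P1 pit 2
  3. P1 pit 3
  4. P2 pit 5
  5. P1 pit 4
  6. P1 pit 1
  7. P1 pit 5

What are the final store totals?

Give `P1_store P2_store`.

Move 1: P2 pit2 -> P1=[5,5,5,2,5,2](0) P2=[5,3,0,6,4,4](0)
Move 2: P1 pit2 -> P1=[5,5,0,3,6,3](1) P2=[6,3,0,6,4,4](0)
Move 3: P1 pit3 -> P1=[5,5,0,0,7,4](2) P2=[6,3,0,6,4,4](0)
Move 4: P2 pit5 -> P1=[6,6,1,0,7,4](2) P2=[6,3,0,6,4,0](1)
Move 5: P1 pit4 -> P1=[6,6,1,0,0,5](3) P2=[7,4,1,7,5,0](1)
Move 6: P1 pit1 -> P1=[6,0,2,1,1,6](4) P2=[8,4,1,7,5,0](1)
Move 7: P1 pit5 -> P1=[6,0,2,1,1,0](5) P2=[9,5,2,8,6,0](1)

Answer: 5 1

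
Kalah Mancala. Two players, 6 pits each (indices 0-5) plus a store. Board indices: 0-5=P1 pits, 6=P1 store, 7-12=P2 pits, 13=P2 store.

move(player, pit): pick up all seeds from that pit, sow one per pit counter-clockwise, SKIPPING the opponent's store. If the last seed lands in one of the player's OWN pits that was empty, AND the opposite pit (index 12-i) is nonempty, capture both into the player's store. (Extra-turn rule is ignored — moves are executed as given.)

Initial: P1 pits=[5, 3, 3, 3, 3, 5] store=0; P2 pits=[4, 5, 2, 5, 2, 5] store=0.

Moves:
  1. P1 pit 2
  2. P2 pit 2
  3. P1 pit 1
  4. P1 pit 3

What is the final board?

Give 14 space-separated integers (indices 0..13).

Answer: 5 0 1 0 6 7 1 5 6 0 6 3 5 0

Derivation:
Move 1: P1 pit2 -> P1=[5,3,0,4,4,6](0) P2=[4,5,2,5,2,5](0)
Move 2: P2 pit2 -> P1=[5,3,0,4,4,6](0) P2=[4,5,0,6,3,5](0)
Move 3: P1 pit1 -> P1=[5,0,1,5,5,6](0) P2=[4,5,0,6,3,5](0)
Move 4: P1 pit3 -> P1=[5,0,1,0,6,7](1) P2=[5,6,0,6,3,5](0)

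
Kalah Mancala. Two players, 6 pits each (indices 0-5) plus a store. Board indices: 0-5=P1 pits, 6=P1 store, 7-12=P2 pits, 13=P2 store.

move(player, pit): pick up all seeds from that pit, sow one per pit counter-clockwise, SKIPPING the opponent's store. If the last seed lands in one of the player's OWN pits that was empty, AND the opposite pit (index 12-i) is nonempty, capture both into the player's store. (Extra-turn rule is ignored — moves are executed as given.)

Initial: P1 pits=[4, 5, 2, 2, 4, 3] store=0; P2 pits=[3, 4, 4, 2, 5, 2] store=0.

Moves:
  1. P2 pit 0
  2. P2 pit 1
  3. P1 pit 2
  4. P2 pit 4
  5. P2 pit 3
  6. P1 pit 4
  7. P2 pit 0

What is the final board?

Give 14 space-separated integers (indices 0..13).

Answer: 6 6 1 4 0 4 1 0 2 7 0 1 5 3

Derivation:
Move 1: P2 pit0 -> P1=[4,5,2,2,4,3](0) P2=[0,5,5,3,5,2](0)
Move 2: P2 pit1 -> P1=[4,5,2,2,4,3](0) P2=[0,0,6,4,6,3](1)
Move 3: P1 pit2 -> P1=[4,5,0,3,5,3](0) P2=[0,0,6,4,6,3](1)
Move 4: P2 pit4 -> P1=[5,6,1,4,5,3](0) P2=[0,0,6,4,0,4](2)
Move 5: P2 pit3 -> P1=[6,6,1,4,5,3](0) P2=[0,0,6,0,1,5](3)
Move 6: P1 pit4 -> P1=[6,6,1,4,0,4](1) P2=[1,1,7,0,1,5](3)
Move 7: P2 pit0 -> P1=[6,6,1,4,0,4](1) P2=[0,2,7,0,1,5](3)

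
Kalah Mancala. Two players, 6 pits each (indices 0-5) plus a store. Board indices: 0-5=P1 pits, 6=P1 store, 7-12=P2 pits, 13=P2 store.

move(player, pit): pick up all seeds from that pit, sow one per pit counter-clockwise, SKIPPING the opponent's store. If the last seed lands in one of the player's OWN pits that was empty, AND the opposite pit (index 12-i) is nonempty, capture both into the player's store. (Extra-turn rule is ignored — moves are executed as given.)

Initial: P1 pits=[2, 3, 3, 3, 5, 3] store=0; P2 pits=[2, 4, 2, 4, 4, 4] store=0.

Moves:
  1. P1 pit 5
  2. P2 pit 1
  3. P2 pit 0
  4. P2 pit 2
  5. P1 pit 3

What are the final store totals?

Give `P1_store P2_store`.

Move 1: P1 pit5 -> P1=[2,3,3,3,5,0](1) P2=[3,5,2,4,4,4](0)
Move 2: P2 pit1 -> P1=[2,3,3,3,5,0](1) P2=[3,0,3,5,5,5](1)
Move 3: P2 pit0 -> P1=[2,3,3,3,5,0](1) P2=[0,1,4,6,5,5](1)
Move 4: P2 pit2 -> P1=[2,3,3,3,5,0](1) P2=[0,1,0,7,6,6](2)
Move 5: P1 pit3 -> P1=[2,3,3,0,6,1](2) P2=[0,1,0,7,6,6](2)

Answer: 2 2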